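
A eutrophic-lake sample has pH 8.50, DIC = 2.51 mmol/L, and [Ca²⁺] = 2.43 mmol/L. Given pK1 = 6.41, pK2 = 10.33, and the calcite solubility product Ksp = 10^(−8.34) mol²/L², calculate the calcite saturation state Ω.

Ω = 19.3

α₂ = 1 / (1 + [H⁺]/K2 + [H⁺]²/(K1K2)) = 1 / (1 + 10^+1.83 + 10^-0.26)
   = 1 / (1 + 67.608 + 0.54954) = 1/69.158 = 0.01446
[CO3²⁻] = α₂ × DIC = 0.01446 × 2.51 = 0.03629 mmol/L
Ksp = 10^(−8.34) = 4.571×10^-9
Ω = [Ca²⁺][CO3²⁻]/Ksp = (2.43×10^-3)(3.629×10^-5) / 4.571×10^-9 = 19.3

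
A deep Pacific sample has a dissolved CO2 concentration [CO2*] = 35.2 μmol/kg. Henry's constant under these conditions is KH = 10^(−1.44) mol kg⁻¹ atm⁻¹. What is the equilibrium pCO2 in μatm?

KH = 10^(−1.44) = 3.631×10^-2 mol kg⁻¹ atm⁻¹
pCO2 = [CO2*]/KH = 35.2×10^-6 / 3.631×10^-2 = 9.69×10^-4 atm = 969 μatm

pCO2 = 969 μatm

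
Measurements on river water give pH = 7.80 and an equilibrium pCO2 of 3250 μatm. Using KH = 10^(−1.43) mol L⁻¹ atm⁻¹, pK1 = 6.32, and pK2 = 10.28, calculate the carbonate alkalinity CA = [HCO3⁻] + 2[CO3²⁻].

[CO2*] = KH · pCO2 = 10^(−1.43) × 3250×10^-6 = 1.207×10^-4 mol/L
α₀ = 1/(1 + K1/[H⁺] + K1K2/[H⁺]²) = 1/(1 + 10^+1.48 + 10^-1.00) = 0.03195
DIC = [CO2*]/α₀ = 1.207×10^-4 / 0.03195 = 3.779 mmol/L
CA = (α₁ + 2α₂)·DIC = (0.9649 + 2×0.003195) × 3.779 = 3.67 mmol/L

CA = 3.67 mmol/L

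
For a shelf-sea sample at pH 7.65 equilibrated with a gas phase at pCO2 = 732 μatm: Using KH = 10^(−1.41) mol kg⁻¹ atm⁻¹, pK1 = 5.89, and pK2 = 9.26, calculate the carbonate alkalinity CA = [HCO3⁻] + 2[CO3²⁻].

[CO2*] = KH · pCO2 = 10^(−1.41) × 732×10^-6 = 2.848×10^-5 mol/kg
α₀ = 1/(1 + K1/[H⁺] + K1K2/[H⁺]²) = 1/(1 + 10^+1.76 + 10^+0.15) = 0.01668
DIC = [CO2*]/α₀ = 2.848×10^-5 / 0.01668 = 1.707 mmol/kg
CA = (α₁ + 2α₂)·DIC = (0.9598 + 2×0.02356) × 1.707 = 1.72 mmol/kg

CA = 1.72 mmol/kg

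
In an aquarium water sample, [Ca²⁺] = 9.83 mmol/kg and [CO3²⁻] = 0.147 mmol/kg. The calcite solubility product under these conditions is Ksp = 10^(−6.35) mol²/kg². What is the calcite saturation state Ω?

Ksp = 10^(−6.35) = 4.467×10^-7
Ω = [Ca²⁺][CO3²⁻]/Ksp = (9.83×10^-3)(0.147×10^-3) / 4.467×10^-7 = 3.23

Ω = 3.23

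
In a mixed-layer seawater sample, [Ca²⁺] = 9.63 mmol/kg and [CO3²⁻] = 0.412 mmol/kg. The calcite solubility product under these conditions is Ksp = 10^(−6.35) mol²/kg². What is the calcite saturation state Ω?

Ksp = 10^(−6.35) = 4.467×10^-7
Ω = [Ca²⁺][CO3²⁻]/Ksp = (9.63×10^-3)(0.412×10^-3) / 4.467×10^-7 = 8.88

Ω = 8.88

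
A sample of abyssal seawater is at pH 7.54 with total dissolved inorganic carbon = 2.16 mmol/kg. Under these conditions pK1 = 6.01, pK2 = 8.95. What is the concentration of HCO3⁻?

[HCO3⁻] = 2.02 mmol/kg

α₁ = 1 / (1 + [H⁺]/K1 + K2/[H⁺]) = 1 / (1 + 10^-1.53 + 10^-1.41)
   = 1 / (1 + 0.029512 + 0.038905) = 1/1.0684 = 0.9360
[HCO3⁻] = α₁ × DIC = 0.9360 × 2.16 = 2.02 mmol/kg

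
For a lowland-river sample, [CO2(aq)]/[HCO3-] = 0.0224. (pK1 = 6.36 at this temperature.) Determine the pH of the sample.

pH = 8.01

From K1 = [H⁺][HCO3-]/[CO2(aq)]:  pH = pK1 − log₁₀([CO2(aq)]/[HCO3-])
log₁₀(0.0224) = -1.650
pH = 6.36 − (-1.650) = 8.01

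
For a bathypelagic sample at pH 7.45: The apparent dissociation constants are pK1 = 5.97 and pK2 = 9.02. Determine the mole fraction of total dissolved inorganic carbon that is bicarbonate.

α₁ = 1 / (1 + [H⁺]/K1 + K2/[H⁺]) = 1 / (1 + 10^-1.48 + 10^-1.57)
   = 1 / (1 + 0.033113 + 0.026915) = 1/1.0600 = 0.9434

α₁ = 0.943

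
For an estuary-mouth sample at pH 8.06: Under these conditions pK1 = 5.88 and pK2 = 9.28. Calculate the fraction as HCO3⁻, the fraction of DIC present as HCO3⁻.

α₁ = 0.937

α₁ = 1 / (1 + [H⁺]/K1 + K2/[H⁺]) = 1 / (1 + 10^-2.18 + 10^-1.22)
   = 1 / (1 + 0.0066069 + 0.060256) = 1/1.0669 = 0.9373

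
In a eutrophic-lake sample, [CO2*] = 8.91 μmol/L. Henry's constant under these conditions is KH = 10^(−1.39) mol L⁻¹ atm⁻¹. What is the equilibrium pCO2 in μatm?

KH = 10^(−1.39) = 4.074×10^-2 mol L⁻¹ atm⁻¹
pCO2 = [CO2*]/KH = 8.91×10^-6 / 4.074×10^-2 = 2.19×10^-4 atm = 219 μatm

pCO2 = 219 μatm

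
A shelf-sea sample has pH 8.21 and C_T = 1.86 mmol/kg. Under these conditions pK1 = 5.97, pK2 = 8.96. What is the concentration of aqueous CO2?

α₀ = 1 / (1 + K1/[H⁺] + K1K2/[H⁺]²) = 1 / (1 + 10^+2.24 + 10^+1.49)
   = 1 / (1 + 173.78 + 30.903) = 1/205.68 = 0.004862
[CO2*] = α₀ × DIC = 0.004862 × 1.86 = 0.00904 mmol/kg = 9.04 μmol/kg

[CO2*] = 9.04 μmol/kg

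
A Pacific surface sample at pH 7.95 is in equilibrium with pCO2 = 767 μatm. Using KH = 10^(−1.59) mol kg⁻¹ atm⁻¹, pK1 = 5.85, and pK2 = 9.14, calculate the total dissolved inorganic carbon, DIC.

[CO2*] = KH · pCO2 = 10^(−1.59) × 767×10^-6 = 1.971×10^-5 mol/kg
α₀ = 1/(1 + K1/[H⁺] + K1K2/[H⁺]²) = 1/(1 + 10^+2.10 + 10^+0.91) = 0.007406
DIC = [CO2*]/α₀ = 1.971×10^-5 / 0.007406 = 2.66 mmol/kg

DIC = 2.66 mmol/kg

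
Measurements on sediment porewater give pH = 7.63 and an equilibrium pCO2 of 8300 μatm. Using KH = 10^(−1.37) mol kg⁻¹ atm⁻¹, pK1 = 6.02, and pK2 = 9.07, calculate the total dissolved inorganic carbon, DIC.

DIC = 15.3 mmol/kg

[CO2*] = KH · pCO2 = 10^(−1.37) × 8300×10^-6 = 3.541×10^-4 mol/kg
α₀ = 1/(1 + K1/[H⁺] + K1K2/[H⁺]²) = 1/(1 + 10^+1.61 + 10^+0.17) = 0.02314
DIC = [CO2*]/α₀ = 3.541×10^-4 / 0.02314 = 15.3 mmol/kg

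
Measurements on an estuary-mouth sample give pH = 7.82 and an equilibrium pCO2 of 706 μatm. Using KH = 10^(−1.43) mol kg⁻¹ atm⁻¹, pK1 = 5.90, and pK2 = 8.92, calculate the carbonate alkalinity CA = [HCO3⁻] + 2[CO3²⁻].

CA = 2.53 mmol/kg

[CO2*] = KH · pCO2 = 10^(−1.43) × 706×10^-6 = 2.623×10^-5 mol/kg
α₀ = 1/(1 + K1/[H⁺] + K1K2/[H⁺]²) = 1/(1 + 10^+1.92 + 10^+0.82) = 0.01102
DIC = [CO2*]/α₀ = 2.623×10^-5 / 0.01102 = 2.381 mmol/kg
CA = (α₁ + 2α₂)·DIC = (0.9162 + 2×0.07278) × 2.381 = 2.53 mmol/kg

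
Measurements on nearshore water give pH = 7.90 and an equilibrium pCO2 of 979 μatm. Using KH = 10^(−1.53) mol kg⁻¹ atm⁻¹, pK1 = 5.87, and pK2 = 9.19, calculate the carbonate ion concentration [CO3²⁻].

[CO2*] = KH · pCO2 = 10^(−1.53) × 979×10^-6 = 2.889×10^-5 mol/kg
α₀ = 1/(1 + K1/[H⁺] + K1K2/[H⁺]²) = 1/(1 + 10^+2.03 + 10^+0.74) = 0.008799
DIC = [CO2*]/α₀ = 2.889×10^-5 / 0.008799 = 3.284 mmol/kg
[CO3²⁻] = α₂·DIC; α₂ = 0.04835, so [CO3²⁻] = 0.04835 × 3.284 = 0.159 mmol/kg

[CO3²⁻] = 0.159 mmol/kg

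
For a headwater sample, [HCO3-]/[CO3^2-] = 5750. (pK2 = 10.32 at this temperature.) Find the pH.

pH = 6.56

From K2 = [H⁺][CO3^2-]/[HCO3-]:  pH = pK2 − log₁₀([HCO3-]/[CO3^2-])
log₁₀(5750) = +3.760
pH = 10.32 − (+3.760) = 6.56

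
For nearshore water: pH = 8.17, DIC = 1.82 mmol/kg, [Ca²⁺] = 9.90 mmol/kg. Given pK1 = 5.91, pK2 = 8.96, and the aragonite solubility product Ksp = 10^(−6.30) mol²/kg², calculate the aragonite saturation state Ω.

Ω = 4.99

α₂ = 1 / (1 + [H⁺]/K2 + [H⁺]²/(K1K2)) = 1 / (1 + 10^+0.79 + 10^-1.47)
   = 1 / (1 + 6.1660 + 0.033884) = 1/7.1998 = 0.1389
[CO3²⁻] = α₂ × DIC = 0.1389 × 1.82 = 0.2528 mmol/kg
Ksp = 10^(−6.30) = 5.012×10^-7
Ω = [Ca²⁺][CO3²⁻]/Ksp = (9.90×10^-3)(2.528×10^-4) / 5.012×10^-7 = 4.99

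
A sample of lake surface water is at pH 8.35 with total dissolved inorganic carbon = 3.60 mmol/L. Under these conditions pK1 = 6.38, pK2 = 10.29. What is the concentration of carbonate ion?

[CO3²⁻] = 0.0404 mmol/L

α₂ = 1 / (1 + [H⁺]/K2 + [H⁺]²/(K1K2)) = 1 / (1 + 10^+1.94 + 10^-0.03)
   = 1 / (1 + 87.096 + 0.93325) = 1/89.030 = 0.01123
[CO3²⁻] = α₂ × DIC = 0.01123 × 3.60 = 0.0404 mmol/L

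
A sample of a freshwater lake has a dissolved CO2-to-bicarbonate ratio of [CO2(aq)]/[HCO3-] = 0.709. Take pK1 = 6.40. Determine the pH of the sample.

From K1 = [H⁺][HCO3-]/[CO2(aq)]:  pH = pK1 − log₁₀([CO2(aq)]/[HCO3-])
log₁₀(0.709) = -0.149
pH = 6.40 − (-0.149) = 6.55

pH = 6.55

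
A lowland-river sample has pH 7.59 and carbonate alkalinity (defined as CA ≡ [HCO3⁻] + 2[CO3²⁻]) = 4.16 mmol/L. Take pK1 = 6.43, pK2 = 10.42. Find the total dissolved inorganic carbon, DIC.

CA = [HCO3⁻] + 2[CO3²⁻] = (α₁ + 2α₂)·DIC
At pH 7.59: [H⁺]/K1 = 10^-1.16 = 0.069183, K2/[H⁺] = 10^-2.83 = 0.0014791
α₁ = 1/(1 + 0.069183 + 0.0014791) = 1/1.0707 = 0.9340; α₂ = α₁·K2/[H⁺] = 0.001381
α₁ + 2α₂ = 0.9368
DIC = CA / (α₁ + 2α₂) = 4.16 / 0.9368 = 4.44 mmol/L

DIC = 4.44 mmol/L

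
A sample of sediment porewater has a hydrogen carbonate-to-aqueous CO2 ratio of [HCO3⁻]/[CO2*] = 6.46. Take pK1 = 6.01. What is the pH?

pH = 6.82

From K1 = [H⁺][HCO3⁻]/[CO2*]:  pH = pK1 + log₁₀([HCO3⁻]/[CO2*])
log₁₀(6.46) = +0.810
pH = 6.01 + (+0.810) = 6.82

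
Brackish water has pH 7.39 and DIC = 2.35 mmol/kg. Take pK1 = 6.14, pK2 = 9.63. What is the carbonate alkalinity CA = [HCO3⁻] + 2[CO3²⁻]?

CA = 2.24 mmol/kg

CA = [HCO3⁻] + 2[CO3²⁻] = (α₁ + 2α₂)·DIC
At pH 7.39: [H⁺]/K1 = 10^-1.25 = 0.056234, K2/[H⁺] = 10^-2.24 = 0.0057544
α₁ = 1/(1 + 0.056234 + 0.0057544) = 1/1.0620 = 0.9416; α₂ = α₁·K2/[H⁺] = 0.005419
α₁ + 2α₂ = 0.9525
CA = 0.9525 × 2.35 = 2.24 mmol/kg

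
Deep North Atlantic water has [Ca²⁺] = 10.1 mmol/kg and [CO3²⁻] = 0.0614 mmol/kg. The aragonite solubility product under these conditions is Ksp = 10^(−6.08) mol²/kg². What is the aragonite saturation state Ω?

Ksp = 10^(−6.08) = 8.318×10^-7
Ω = [Ca²⁺][CO3²⁻]/Ksp = (10.1×10^-3)(0.0614×10^-3) / 8.318×10^-7 = 0.746

Ω = 0.746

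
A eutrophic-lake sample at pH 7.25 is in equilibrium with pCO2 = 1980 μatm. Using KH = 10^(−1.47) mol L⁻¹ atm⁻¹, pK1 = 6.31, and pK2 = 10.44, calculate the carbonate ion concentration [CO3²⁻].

[CO2*] = KH · pCO2 = 10^(−1.47) × 1980×10^-6 = 6.709×10^-5 mol/L
α₀ = 1/(1 + K1/[H⁺] + K1K2/[H⁺]²) = 1/(1 + 10^+0.94 + 10^-2.25) = 0.1029
DIC = [CO2*]/α₀ = 6.709×10^-5 / 0.1029 = 0.6518 mmol/L
[CO3²⁻] = α₂·DIC; α₂ = 0.0005788, so [CO3²⁻] = 0.0005788 × 0.6518 = 0.000377 mmol/L = 0.377 μmol/L

[CO3²⁻] = 0.377 μmol/L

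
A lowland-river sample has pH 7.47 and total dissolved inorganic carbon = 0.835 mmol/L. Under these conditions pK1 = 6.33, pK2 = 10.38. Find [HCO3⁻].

α₁ = 1 / (1 + [H⁺]/K1 + K2/[H⁺]) = 1 / (1 + 10^-1.14 + 10^-2.91)
   = 1 / (1 + 0.072444 + 0.0012303) = 1/1.0737 = 0.9314
[HCO3⁻] = α₁ × DIC = 0.9314 × 0.835 = 0.778 mmol/L

[HCO3⁻] = 0.778 mmol/L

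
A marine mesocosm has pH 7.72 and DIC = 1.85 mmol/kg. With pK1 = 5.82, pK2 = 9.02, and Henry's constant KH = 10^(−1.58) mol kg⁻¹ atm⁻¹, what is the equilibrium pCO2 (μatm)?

α₀ = 1 / (1 + K1/[H⁺] + K1K2/[H⁺]²) = 1 / (1 + 10^+1.90 + 10^+0.60)
   = 1 / (1 + 79.433 + 3.9811) = 1/84.414 = 0.01185
[CO2*] = α₀ × DIC = 0.01185 × 1.85 = 0.02192 mmol/kg
pCO2 = [CO2*]/KH = 2.192×10^-5 / 2.630×10^-2 = 833 μatm

pCO2 = 833 μatm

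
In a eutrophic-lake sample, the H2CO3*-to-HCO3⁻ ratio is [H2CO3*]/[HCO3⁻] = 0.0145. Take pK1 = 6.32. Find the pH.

From K1 = [H⁺][HCO3⁻]/[H2CO3*]:  pH = pK1 − log₁₀([H2CO3*]/[HCO3⁻])
log₁₀(0.0145) = -1.839
pH = 6.32 − (-1.839) = 8.16

pH = 8.16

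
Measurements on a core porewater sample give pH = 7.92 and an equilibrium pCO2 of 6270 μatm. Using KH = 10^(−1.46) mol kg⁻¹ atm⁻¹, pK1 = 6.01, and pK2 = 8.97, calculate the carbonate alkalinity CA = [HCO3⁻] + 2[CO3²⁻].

CA = 20.8 mmol/kg

[CO2*] = KH · pCO2 = 10^(−1.46) × 6270×10^-6 = 2.174×10^-4 mol/kg
α₀ = 1/(1 + K1/[H⁺] + K1K2/[H⁺]²) = 1/(1 + 10^+1.91 + 10^+0.86) = 0.01117
DIC = [CO2*]/α₀ = 2.174×10^-4 / 0.01117 = 19.46 mmol/kg
CA = (α₁ + 2α₂)·DIC = (0.9079 + 2×0.08092) × 19.46 = 20.8 mmol/kg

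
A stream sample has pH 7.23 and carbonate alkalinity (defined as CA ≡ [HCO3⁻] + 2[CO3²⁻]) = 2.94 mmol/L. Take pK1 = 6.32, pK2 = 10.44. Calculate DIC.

CA = [HCO3⁻] + 2[CO3²⁻] = (α₁ + 2α₂)·DIC
At pH 7.23: [H⁺]/K1 = 10^-0.91 = 0.12303, K2/[H⁺] = 10^-3.21 = 0.00061660
α₁ = 1/(1 + 0.12303 + 0.00061660) = 1/1.1236 = 0.8900; α₂ = α₁·K2/[H⁺] = 0.0005487
α₁ + 2α₂ = 0.8911
DIC = CA / (α₁ + 2α₂) = 2.94 / 0.8911 = 3.30 mmol/L

DIC = 3.30 mmol/L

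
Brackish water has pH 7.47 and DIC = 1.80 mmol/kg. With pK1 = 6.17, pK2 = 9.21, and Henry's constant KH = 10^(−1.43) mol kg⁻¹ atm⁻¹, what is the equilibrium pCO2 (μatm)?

α₀ = 1 / (1 + K1/[H⁺] + K1K2/[H⁺]²) = 1 / (1 + 10^+1.30 + 10^-0.44)
   = 1 / (1 + 19.953 + 0.36308) = 1/21.316 = 0.04691
[CO2*] = α₀ × DIC = 0.04691 × 1.80 = 0.08444 mmol/kg
pCO2 = [CO2*]/KH = 8.444×10^-5 / 3.715×10^-2 = 2270 μatm

pCO2 = 2270 μatm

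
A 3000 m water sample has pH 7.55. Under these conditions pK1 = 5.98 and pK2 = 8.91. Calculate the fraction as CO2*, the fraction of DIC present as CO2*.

α₀ = 0.0251

α₀ = 1 / (1 + K1/[H⁺] + K1K2/[H⁺]²) = 1 / (1 + 10^+1.57 + 10^+0.21)
   = 1 / (1 + 37.154 + 1.6218) = 1/39.775 = 0.02514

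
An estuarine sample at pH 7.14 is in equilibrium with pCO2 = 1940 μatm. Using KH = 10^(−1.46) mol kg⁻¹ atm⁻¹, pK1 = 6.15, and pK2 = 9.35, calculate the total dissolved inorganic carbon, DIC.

[CO2*] = KH · pCO2 = 10^(−1.46) × 1940×10^-6 = 6.727×10^-5 mol/kg
α₀ = 1/(1 + K1/[H⁺] + K1K2/[H⁺]²) = 1/(1 + 10^+0.99 + 10^-1.22) = 0.09231
DIC = [CO2*]/α₀ = 6.727×10^-5 / 0.09231 = 0.729 mmol/kg

DIC = 0.729 mmol/kg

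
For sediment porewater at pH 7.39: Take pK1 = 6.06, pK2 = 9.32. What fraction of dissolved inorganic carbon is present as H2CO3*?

α₀ = 1 / (1 + K1/[H⁺] + K1K2/[H⁺]²) = 1 / (1 + 10^+1.33 + 10^-0.60)
   = 1 / (1 + 21.380 + 0.25119) = 1/22.631 = 0.04419

α₀ = 0.0442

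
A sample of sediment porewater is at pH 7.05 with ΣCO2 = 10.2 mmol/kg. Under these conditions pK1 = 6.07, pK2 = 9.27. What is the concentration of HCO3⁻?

α₁ = 1 / (1 + [H⁺]/K1 + K2/[H⁺]) = 1 / (1 + 10^-0.98 + 10^-2.22)
   = 1 / (1 + 0.10471 + 0.0060256) = 1/1.1107 = 0.9003
[HCO3⁻] = α₁ × DIC = 0.9003 × 10.2 = 9.18 mmol/kg

[HCO3⁻] = 9.18 mmol/kg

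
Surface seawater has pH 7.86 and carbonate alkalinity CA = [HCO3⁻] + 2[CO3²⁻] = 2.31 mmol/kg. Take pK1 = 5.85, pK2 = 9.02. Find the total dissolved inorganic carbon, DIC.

DIC = 2.19 mmol/kg

CA = [HCO3⁻] + 2[CO3²⁻] = (α₁ + 2α₂)·DIC
At pH 7.86: [H⁺]/K1 = 10^-2.01 = 0.0097724, K2/[H⁺] = 10^-1.16 = 0.069183
α₁ = 1/(1 + 0.0097724 + 0.069183) = 1/1.0790 = 0.9268; α₂ = α₁·K2/[H⁺] = 0.06412
α₁ + 2α₂ = 1.0551
DIC = CA / (α₁ + 2α₂) = 2.31 / 1.0551 = 2.19 mmol/kg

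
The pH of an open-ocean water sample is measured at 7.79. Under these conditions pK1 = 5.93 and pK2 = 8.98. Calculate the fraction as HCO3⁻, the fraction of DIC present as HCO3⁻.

α₁ = 1 / (1 + [H⁺]/K1 + K2/[H⁺]) = 1 / (1 + 10^-1.86 + 10^-1.19)
   = 1 / (1 + 0.013804 + 0.064565) = 1/1.0784 = 0.9273

α₁ = 0.927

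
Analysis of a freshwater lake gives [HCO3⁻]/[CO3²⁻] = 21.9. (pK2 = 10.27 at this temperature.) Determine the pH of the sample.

From K2 = [H⁺][CO3²⁻]/[HCO3⁻]:  pH = pK2 − log₁₀([HCO3⁻]/[CO3²⁻])
log₁₀(21.9) = +1.340
pH = 10.27 − (+1.340) = 8.93

pH = 8.93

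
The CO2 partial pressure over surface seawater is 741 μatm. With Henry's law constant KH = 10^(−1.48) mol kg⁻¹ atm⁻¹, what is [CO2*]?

KH = 10^(−1.48) = 3.311×10^-2 mol kg⁻¹ atm⁻¹
[CO2*] = KH · pCO2 = 3.311×10^-2 × 741×10^-6 atm = 2.45×10^-5 mol/kg

[CO2*] = 24.5 μmol/kg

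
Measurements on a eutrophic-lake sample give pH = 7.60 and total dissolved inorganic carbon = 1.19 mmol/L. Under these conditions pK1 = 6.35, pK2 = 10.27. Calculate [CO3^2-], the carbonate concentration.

α₂ = 1 / (1 + [H⁺]/K2 + [H⁺]²/(K1K2)) = 1 / (1 + 10^+2.67 + 10^+1.42)
   = 1 / (1 + 467.74 + 26.303) = 1/495.04 = 0.002020
[CO3²⁻] = α₂ × DIC = 0.002020 × 1.19 = 0.00240 mmol/L = 2.40 μmol/L

[CO3²⁻] = 2.40 μmol/L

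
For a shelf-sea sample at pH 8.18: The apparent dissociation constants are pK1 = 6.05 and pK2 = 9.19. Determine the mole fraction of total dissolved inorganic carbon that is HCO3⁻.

α₁ = 0.905

α₁ = 1 / (1 + [H⁺]/K1 + K2/[H⁺]) = 1 / (1 + 10^-2.13 + 10^-1.01)
   = 1 / (1 + 0.0074131 + 0.097724) = 1/1.1051 = 0.9049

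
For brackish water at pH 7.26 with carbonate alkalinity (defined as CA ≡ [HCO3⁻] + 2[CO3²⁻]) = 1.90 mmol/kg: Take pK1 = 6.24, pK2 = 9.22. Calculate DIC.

CA = [HCO3⁻] + 2[CO3²⁻] = (α₁ + 2α₂)·DIC
At pH 7.26: [H⁺]/K1 = 10^-1.02 = 0.095499, K2/[H⁺] = 10^-1.96 = 0.010965
α₁ = 1/(1 + 0.095499 + 0.010965) = 1/1.1065 = 0.9038; α₂ = α₁·K2/[H⁺] = 0.009910
α₁ + 2α₂ = 0.9236
DIC = CA / (α₁ + 2α₂) = 1.90 / 0.9236 = 2.06 mmol/kg

DIC = 2.06 mmol/kg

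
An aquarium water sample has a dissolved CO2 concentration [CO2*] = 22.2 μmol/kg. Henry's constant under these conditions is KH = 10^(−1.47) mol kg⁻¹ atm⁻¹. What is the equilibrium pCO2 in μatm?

KH = 10^(−1.47) = 3.388×10^-2 mol kg⁻¹ atm⁻¹
pCO2 = [CO2*]/KH = 22.2×10^-6 / 3.388×10^-2 = 6.55×10^-4 atm = 655 μatm

pCO2 = 655 μatm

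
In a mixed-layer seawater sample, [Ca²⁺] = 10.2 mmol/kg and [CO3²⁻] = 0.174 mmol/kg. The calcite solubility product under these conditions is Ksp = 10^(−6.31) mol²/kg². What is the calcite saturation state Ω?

Ksp = 10^(−6.31) = 4.898×10^-7
Ω = [Ca²⁺][CO3²⁻]/Ksp = (10.2×10^-3)(0.174×10^-3) / 4.898×10^-7 = 3.62

Ω = 3.62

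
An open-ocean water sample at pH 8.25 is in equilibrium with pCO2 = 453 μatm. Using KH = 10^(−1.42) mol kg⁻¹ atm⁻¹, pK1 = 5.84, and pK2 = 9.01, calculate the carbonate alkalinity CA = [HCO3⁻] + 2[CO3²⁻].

[CO2*] = KH · pCO2 = 10^(−1.42) × 453×10^-6 = 1.722×10^-5 mol/kg
α₀ = 1/(1 + K1/[H⁺] + K1K2/[H⁺]²) = 1/(1 + 10^+2.41 + 10^+1.65) = 0.003304
DIC = [CO2*]/α₀ = 1.722×10^-5 / 0.003304 = 5.213 mmol/kg
CA = (α₁ + 2α₂)·DIC = (0.8491 + 2×0.1476) × 5.213 = 5.97 mmol/kg

CA = 5.97 mmol/kg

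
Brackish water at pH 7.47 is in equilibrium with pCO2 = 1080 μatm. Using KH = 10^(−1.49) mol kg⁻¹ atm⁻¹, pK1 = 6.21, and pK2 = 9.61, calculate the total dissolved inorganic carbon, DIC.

[CO2*] = KH · pCO2 = 10^(−1.49) × 1080×10^-6 = 3.495×10^-5 mol/kg
α₀ = 1/(1 + K1/[H⁺] + K1K2/[H⁺]²) = 1/(1 + 10^+1.26 + 10^-0.88) = 0.05174
DIC = [CO2*]/α₀ = 3.495×10^-5 / 0.05174 = 0.676 mmol/kg

DIC = 0.676 mmol/kg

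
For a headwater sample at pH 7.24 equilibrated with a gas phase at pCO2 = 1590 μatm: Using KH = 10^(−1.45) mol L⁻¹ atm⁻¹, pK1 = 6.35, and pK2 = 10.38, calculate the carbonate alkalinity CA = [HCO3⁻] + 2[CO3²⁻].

[CO2*] = KH · pCO2 = 10^(−1.45) × 1590×10^-6 = 5.642×10^-5 mol/L
α₀ = 1/(1 + K1/[H⁺] + K1K2/[H⁺]²) = 1/(1 + 10^+0.89 + 10^-2.25) = 0.1140
DIC = [CO2*]/α₀ = 5.642×10^-5 / 0.1140 = 0.4947 mmol/L
CA = (α₁ + 2α₂)·DIC = (0.8853 + 2×0.0006413) × 0.4947 = 0.439 mmol/L

CA = 0.439 mmol/L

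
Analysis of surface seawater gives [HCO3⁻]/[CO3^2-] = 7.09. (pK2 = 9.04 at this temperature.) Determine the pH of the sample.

From K2 = [H⁺][CO3^2-]/[HCO3⁻]:  pH = pK2 − log₁₀([HCO3⁻]/[CO3^2-])
log₁₀(7.09) = +0.851
pH = 9.04 − (+0.851) = 8.19

pH = 8.19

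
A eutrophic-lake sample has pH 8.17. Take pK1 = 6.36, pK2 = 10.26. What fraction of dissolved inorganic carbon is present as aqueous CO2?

α₀ = 0.0151

α₀ = 1 / (1 + K1/[H⁺] + K1K2/[H⁺]²) = 1 / (1 + 10^+1.81 + 10^-0.28)
   = 1 / (1 + 64.565 + 0.52481) = 1/66.090 = 0.01513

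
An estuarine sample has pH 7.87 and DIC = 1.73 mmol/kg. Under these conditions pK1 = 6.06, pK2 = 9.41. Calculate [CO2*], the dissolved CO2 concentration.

[CO2*] = 0.0257 mmol/kg

α₀ = 1 / (1 + K1/[H⁺] + K1K2/[H⁺]²) = 1 / (1 + 10^+1.81 + 10^+0.27)
   = 1 / (1 + 64.565 + 1.8621) = 1/67.428 = 0.01483
[CO2*] = α₀ × DIC = 0.01483 × 1.73 = 0.0257 mmol/kg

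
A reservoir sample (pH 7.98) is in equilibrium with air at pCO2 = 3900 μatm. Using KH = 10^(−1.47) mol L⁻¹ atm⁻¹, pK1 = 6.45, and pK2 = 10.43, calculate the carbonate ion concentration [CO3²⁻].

[CO3²⁻] = 15.9 μmol/L

[CO2*] = KH · pCO2 = 10^(−1.47) × 3900×10^-6 = 1.321×10^-4 mol/L
α₀ = 1/(1 + K1/[H⁺] + K1K2/[H⁺]²) = 1/(1 + 10^+1.53 + 10^-0.92) = 0.02857
DIC = [CO2*]/α₀ = 1.321×10^-4 / 0.02857 = 4.626 mmol/L
[CO3²⁻] = α₂·DIC; α₂ = 0.003435, so [CO3²⁻] = 0.003435 × 4.626 = 0.0159 mmol/L = 15.9 μmol/L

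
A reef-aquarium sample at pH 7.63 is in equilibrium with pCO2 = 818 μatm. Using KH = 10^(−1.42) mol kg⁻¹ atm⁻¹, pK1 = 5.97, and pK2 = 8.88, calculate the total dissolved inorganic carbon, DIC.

DIC = 1.53 mmol/kg

[CO2*] = KH · pCO2 = 10^(−1.42) × 818×10^-6 = 3.110×10^-5 mol/kg
α₀ = 1/(1 + K1/[H⁺] + K1K2/[H⁺]²) = 1/(1 + 10^+1.66 + 10^+0.41) = 0.02029
DIC = [CO2*]/α₀ = 3.110×10^-5 / 0.02029 = 1.53 mmol/kg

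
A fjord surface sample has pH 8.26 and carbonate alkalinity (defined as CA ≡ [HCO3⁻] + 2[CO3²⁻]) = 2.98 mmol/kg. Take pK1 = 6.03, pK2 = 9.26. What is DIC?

CA = [HCO3⁻] + 2[CO3²⁻] = (α₁ + 2α₂)·DIC
At pH 8.26: [H⁺]/K1 = 10^-2.23 = 0.0058884, K2/[H⁺] = 10^-1.00 = 0.10000
α₁ = 1/(1 + 0.0058884 + 0.10000) = 1/1.1059 = 0.9043; α₂ = α₁·K2/[H⁺] = 0.09043
α₁ + 2α₂ = 1.0851
DIC = CA / (α₁ + 2α₂) = 2.98 / 1.0851 = 2.75 mmol/kg

DIC = 2.75 mmol/kg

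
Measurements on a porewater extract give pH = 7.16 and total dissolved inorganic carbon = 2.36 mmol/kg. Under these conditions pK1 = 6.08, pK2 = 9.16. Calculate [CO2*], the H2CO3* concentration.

α₀ = 1 / (1 + K1/[H⁺] + K1K2/[H⁺]²) = 1 / (1 + 10^+1.08 + 10^-0.92)
   = 1 / (1 + 12.023 + 0.12023) = 1/13.143 = 0.07609
[CO2*] = α₀ × DIC = 0.07609 × 2.36 = 0.180 mmol/kg

[CO2*] = 0.180 mmol/kg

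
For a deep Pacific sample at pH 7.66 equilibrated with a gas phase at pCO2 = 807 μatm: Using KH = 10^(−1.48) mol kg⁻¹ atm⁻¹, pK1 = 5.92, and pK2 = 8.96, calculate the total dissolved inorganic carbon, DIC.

[CO2*] = KH · pCO2 = 10^(−1.48) × 807×10^-6 = 2.672×10^-5 mol/kg
α₀ = 1/(1 + K1/[H⁺] + K1K2/[H⁺]²) = 1/(1 + 10^+1.74 + 10^+0.44) = 0.01703
DIC = [CO2*]/α₀ = 2.672×10^-5 / 0.01703 = 1.57 mmol/kg

DIC = 1.57 mmol/kg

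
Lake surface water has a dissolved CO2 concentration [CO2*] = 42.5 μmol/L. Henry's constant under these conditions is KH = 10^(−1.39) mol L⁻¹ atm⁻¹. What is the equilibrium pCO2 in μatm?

KH = 10^(−1.39) = 4.074×10^-2 mol L⁻¹ atm⁻¹
pCO2 = [CO2*]/KH = 42.5×10^-6 / 4.074×10^-2 = 1.04×10^-3 atm = 1040 μatm

pCO2 = 1040 μatm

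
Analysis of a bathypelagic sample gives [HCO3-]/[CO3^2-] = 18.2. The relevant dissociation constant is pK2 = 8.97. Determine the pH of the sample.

pH = 7.71

From K2 = [H⁺][CO3^2-]/[HCO3-]:  pH = pK2 − log₁₀([HCO3-]/[CO3^2-])
log₁₀(18.2) = +1.260
pH = 8.97 − (+1.260) = 7.71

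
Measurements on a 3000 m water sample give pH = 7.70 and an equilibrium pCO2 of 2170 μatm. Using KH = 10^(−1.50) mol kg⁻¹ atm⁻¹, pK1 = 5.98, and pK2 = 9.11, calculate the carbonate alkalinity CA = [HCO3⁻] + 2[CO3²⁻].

CA = 3.88 mmol/kg

[CO2*] = KH · pCO2 = 10^(−1.50) × 2170×10^-6 = 6.862×10^-5 mol/kg
α₀ = 1/(1 + K1/[H⁺] + K1K2/[H⁺]²) = 1/(1 + 10^+1.72 + 10^+0.31) = 0.01801
DIC = [CO2*]/α₀ = 6.862×10^-5 / 0.01801 = 3.810 mmol/kg
CA = (α₁ + 2α₂)·DIC = (0.9452 + 2×0.03677) × 3.810 = 3.88 mmol/kg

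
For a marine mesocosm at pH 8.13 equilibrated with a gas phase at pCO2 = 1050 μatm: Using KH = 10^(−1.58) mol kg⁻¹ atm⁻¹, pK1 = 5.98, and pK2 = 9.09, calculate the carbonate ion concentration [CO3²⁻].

[CO2*] = KH · pCO2 = 10^(−1.58) × 1050×10^-6 = 2.762×10^-5 mol/kg
α₀ = 1/(1 + K1/[H⁺] + K1K2/[H⁺]²) = 1/(1 + 10^+2.15 + 10^+1.19) = 0.006339
DIC = [CO2*]/α₀ = 2.762×10^-5 / 0.006339 = 4.356 mmol/kg
[CO3²⁻] = α₂·DIC; α₂ = 0.09819, so [CO3²⁻] = 0.09819 × 4.356 = 0.428 mmol/kg

[CO3²⁻] = 0.428 mmol/kg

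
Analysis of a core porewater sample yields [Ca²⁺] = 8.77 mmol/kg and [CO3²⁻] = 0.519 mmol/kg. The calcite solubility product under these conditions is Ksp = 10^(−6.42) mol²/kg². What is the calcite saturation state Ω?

Ksp = 10^(−6.42) = 3.802×10^-7
Ω = [Ca²⁺][CO3²⁻]/Ksp = (8.77×10^-3)(0.519×10^-3) / 3.802×10^-7 = 12.0

Ω = 12.0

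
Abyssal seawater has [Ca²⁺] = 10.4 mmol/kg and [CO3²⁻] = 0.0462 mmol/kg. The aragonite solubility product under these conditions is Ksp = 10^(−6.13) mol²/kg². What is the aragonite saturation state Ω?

Ksp = 10^(−6.13) = 7.413×10^-7
Ω = [Ca²⁺][CO3²⁻]/Ksp = (10.4×10^-3)(0.0462×10^-3) / 7.413×10^-7 = 0.648

Ω = 0.648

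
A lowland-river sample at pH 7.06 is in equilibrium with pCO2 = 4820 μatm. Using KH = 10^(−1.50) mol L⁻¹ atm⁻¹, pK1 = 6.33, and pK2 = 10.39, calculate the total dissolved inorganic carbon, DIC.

[CO2*] = KH · pCO2 = 10^(−1.50) × 4820×10^-6 = 1.524×10^-4 mol/L
α₀ = 1/(1 + K1/[H⁺] + K1K2/[H⁺]²) = 1/(1 + 10^+0.73 + 10^-2.60) = 0.1569
DIC = [CO2*]/α₀ = 1.524×10^-4 / 0.1569 = 0.971 mmol/L

DIC = 0.971 mmol/L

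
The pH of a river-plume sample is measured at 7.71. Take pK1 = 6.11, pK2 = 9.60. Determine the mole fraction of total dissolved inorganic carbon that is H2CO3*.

α₀ = 1 / (1 + K1/[H⁺] + K1K2/[H⁺]²) = 1 / (1 + 10^+1.60 + 10^-0.29)
   = 1 / (1 + 39.811 + 0.51286) = 1/41.324 = 0.02420

α₀ = 0.0242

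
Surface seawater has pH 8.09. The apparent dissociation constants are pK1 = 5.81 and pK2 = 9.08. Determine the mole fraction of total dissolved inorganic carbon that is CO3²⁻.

α₂ = 1 / (1 + [H⁺]/K2 + [H⁺]²/(K1K2)) = 1 / (1 + 10^+0.99 + 10^-1.29)
   = 1 / (1 + 9.7724 + 0.051286) = 1/10.824 = 0.09239

α₂ = 0.0924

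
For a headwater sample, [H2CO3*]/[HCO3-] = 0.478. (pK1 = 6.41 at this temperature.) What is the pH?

pH = 6.73

From K1 = [H⁺][HCO3-]/[H2CO3*]:  pH = pK1 − log₁₀([H2CO3*]/[HCO3-])
log₁₀(0.478) = -0.321
pH = 6.41 − (-0.321) = 6.73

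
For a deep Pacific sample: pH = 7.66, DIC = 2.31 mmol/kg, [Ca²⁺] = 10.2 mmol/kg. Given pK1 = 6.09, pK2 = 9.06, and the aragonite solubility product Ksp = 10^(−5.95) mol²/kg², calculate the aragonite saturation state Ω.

α₂ = 1 / (1 + [H⁺]/K2 + [H⁺]²/(K1K2)) = 1 / (1 + 10^+1.40 + 10^-0.17)
   = 1 / (1 + 25.119 + 0.67608) = 1/26.795 = 0.03732
[CO3²⁻] = α₂ × DIC = 0.03732 × 2.31 = 0.08621 mmol/kg
Ksp = 10^(−5.95) = 1.122×10^-6
Ω = [Ca²⁺][CO3²⁻]/Ksp = (10.2×10^-3)(8.621×10^-5) / 1.122×10^-6 = 0.784

Ω = 0.784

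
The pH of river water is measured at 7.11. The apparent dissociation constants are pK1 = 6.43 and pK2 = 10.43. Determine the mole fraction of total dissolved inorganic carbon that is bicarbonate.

α₁ = 0.827

α₁ = 1 / (1 + [H⁺]/K1 + K2/[H⁺]) = 1 / (1 + 10^-0.68 + 10^-3.32)
   = 1 / (1 + 0.20893 + 0.00047863) = 1/1.2094 = 0.8269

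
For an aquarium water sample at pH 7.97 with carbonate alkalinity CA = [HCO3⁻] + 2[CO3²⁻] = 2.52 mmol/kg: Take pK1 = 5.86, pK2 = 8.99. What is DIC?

CA = [HCO3⁻] + 2[CO3²⁻] = (α₁ + 2α₂)·DIC
At pH 7.97: [H⁺]/K1 = 10^-2.11 = 0.0077625, K2/[H⁺] = 10^-1.02 = 0.095499
α₁ = 1/(1 + 0.0077625 + 0.095499) = 1/1.1033 = 0.9064; α₂ = α₁·K2/[H⁺] = 0.08656
α₁ + 2α₂ = 1.0795
DIC = CA / (α₁ + 2α₂) = 2.52 / 1.0795 = 2.33 mmol/kg

DIC = 2.33 mmol/kg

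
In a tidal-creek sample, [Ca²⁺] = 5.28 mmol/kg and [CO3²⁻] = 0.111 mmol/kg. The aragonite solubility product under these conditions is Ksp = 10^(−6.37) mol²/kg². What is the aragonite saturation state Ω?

Ksp = 10^(−6.37) = 4.266×10^-7
Ω = [Ca²⁺][CO3²⁻]/Ksp = (5.28×10^-3)(0.111×10^-3) / 4.266×10^-7 = 1.37

Ω = 1.37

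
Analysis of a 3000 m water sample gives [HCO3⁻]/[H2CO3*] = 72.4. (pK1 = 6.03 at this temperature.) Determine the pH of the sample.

From K1 = [H⁺][HCO3⁻]/[H2CO3*]:  pH = pK1 + log₁₀([HCO3⁻]/[H2CO3*])
log₁₀(72.4) = +1.860
pH = 6.03 + (+1.860) = 7.89

pH = 7.89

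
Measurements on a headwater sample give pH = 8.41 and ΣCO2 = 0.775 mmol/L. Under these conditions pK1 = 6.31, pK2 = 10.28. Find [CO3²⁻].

α₂ = 1 / (1 + [H⁺]/K2 + [H⁺]²/(K1K2)) = 1 / (1 + 10^+1.87 + 10^-0.23)
   = 1 / (1 + 74.131 + 0.58884) = 1/75.720 = 0.01321
[CO3²⁻] = α₂ × DIC = 0.01321 × 0.775 = 0.0102 mmol/L = 10.2 μmol/L

[CO3²⁻] = 10.2 μmol/L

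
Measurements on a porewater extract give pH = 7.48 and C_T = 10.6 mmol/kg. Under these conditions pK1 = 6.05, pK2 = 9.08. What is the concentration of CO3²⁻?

[CO3²⁻] = 0.251 mmol/kg

α₂ = 1 / (1 + [H⁺]/K2 + [H⁺]²/(K1K2)) = 1 / (1 + 10^+1.60 + 10^+0.17)
   = 1 / (1 + 39.811 + 1.4791) = 1/42.290 = 0.02365
[CO3²⁻] = α₂ × DIC = 0.02365 × 10.6 = 0.251 mmol/kg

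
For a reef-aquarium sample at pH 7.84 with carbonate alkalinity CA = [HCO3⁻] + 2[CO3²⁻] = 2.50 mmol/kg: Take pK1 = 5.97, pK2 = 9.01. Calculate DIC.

CA = [HCO3⁻] + 2[CO3²⁻] = (α₁ + 2α₂)·DIC
At pH 7.84: [H⁺]/K1 = 10^-1.87 = 0.013490, K2/[H⁺] = 10^-1.17 = 0.067608
α₁ = 1/(1 + 0.013490 + 0.067608) = 1/1.0811 = 0.9250; α₂ = α₁·K2/[H⁺] = 0.06254
α₁ + 2α₂ = 1.0501
DIC = CA / (α₁ + 2α₂) = 2.50 / 1.0501 = 2.38 mmol/kg

DIC = 2.38 mmol/kg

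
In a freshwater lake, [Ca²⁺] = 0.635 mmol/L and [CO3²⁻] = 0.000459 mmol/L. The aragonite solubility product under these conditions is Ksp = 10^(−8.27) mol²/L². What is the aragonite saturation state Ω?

Ω = 0.0543

Ksp = 10^(−8.27) = 5.370×10^-9
Ω = [Ca²⁺][CO3²⁻]/Ksp = (0.635×10^-3)(0.000459×10^-3) / 5.370×10^-9 = 0.0543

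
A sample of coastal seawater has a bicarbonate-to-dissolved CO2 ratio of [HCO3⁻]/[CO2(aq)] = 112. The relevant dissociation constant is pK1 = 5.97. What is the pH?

From K1 = [H⁺][HCO3⁻]/[CO2(aq)]:  pH = pK1 + log₁₀([HCO3⁻]/[CO2(aq)])
log₁₀(112) = +2.049
pH = 5.97 + (+2.049) = 8.02

pH = 8.02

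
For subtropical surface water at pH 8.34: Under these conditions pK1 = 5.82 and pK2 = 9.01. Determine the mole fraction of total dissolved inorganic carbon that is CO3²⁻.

α₂ = 1 / (1 + [H⁺]/K2 + [H⁺]²/(K1K2)) = 1 / (1 + 10^+0.67 + 10^-1.85)
   = 1 / (1 + 4.6774 + 0.014125) = 1/5.6915 = 0.1757

α₂ = 0.176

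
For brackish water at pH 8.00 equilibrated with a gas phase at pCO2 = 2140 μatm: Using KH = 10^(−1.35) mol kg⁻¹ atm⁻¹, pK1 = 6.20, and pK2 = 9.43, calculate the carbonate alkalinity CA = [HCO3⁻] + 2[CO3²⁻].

[CO2*] = KH · pCO2 = 10^(−1.35) × 2140×10^-6 = 9.559×10^-5 mol/kg
α₀ = 1/(1 + K1/[H⁺] + K1K2/[H⁺]²) = 1/(1 + 10^+1.80 + 10^+0.37) = 0.01505
DIC = [CO2*]/α₀ = 9.559×10^-5 / 0.01505 = 6.351 mmol/kg
CA = (α₁ + 2α₂)·DIC = (0.9497 + 2×0.03528) × 6.351 = 6.48 mmol/kg

CA = 6.48 mmol/kg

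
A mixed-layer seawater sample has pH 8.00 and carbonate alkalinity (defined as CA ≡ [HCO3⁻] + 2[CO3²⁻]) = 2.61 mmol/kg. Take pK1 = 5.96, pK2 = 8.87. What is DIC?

CA = [HCO3⁻] + 2[CO3²⁻] = (α₁ + 2α₂)·DIC
At pH 8.00: [H⁺]/K1 = 10^-2.04 = 0.0091201, K2/[H⁺] = 10^-0.87 = 0.13490
α₁ = 1/(1 + 0.0091201 + 0.13490) = 1/1.1440 = 0.8741; α₂ = α₁·K2/[H⁺] = 0.1179
α₁ + 2α₂ = 1.1099
DIC = CA / (α₁ + 2α₂) = 2.61 / 1.1099 = 2.35 mmol/kg

DIC = 2.35 mmol/kg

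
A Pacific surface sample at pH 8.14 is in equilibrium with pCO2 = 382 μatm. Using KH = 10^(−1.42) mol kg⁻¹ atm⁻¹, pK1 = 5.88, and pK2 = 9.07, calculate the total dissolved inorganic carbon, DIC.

[CO2*] = KH · pCO2 = 10^(−1.42) × 382×10^-6 = 1.452×10^-5 mol/kg
α₀ = 1/(1 + K1/[H⁺] + K1K2/[H⁺]²) = 1/(1 + 10^+2.26 + 10^+1.33) = 0.004894
DIC = [CO2*]/α₀ = 1.452×10^-5 / 0.004894 = 2.97 mmol/kg

DIC = 2.97 mmol/kg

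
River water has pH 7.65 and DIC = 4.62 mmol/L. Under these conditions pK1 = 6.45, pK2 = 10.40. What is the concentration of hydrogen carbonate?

α₁ = 1 / (1 + [H⁺]/K1 + K2/[H⁺]) = 1 / (1 + 10^-1.20 + 10^-2.75)
   = 1 / (1 + 0.063096 + 0.0017783) = 1/1.0649 = 0.9391
[HCO3⁻] = α₁ × DIC = 0.9391 × 4.62 = 4.34 mmol/L

[HCO3⁻] = 4.34 mmol/L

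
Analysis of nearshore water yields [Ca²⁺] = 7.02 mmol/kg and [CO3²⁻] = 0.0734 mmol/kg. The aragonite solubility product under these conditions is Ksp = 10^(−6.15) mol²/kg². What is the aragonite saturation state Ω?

Ω = 0.728

Ksp = 10^(−6.15) = 7.079×10^-7
Ω = [Ca²⁺][CO3²⁻]/Ksp = (7.02×10^-3)(0.0734×10^-3) / 7.079×10^-7 = 0.728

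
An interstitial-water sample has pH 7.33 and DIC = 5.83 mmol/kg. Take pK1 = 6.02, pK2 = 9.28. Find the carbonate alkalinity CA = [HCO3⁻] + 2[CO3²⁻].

CA = [HCO3⁻] + 2[CO3²⁻] = (α₁ + 2α₂)·DIC
At pH 7.33: [H⁺]/K1 = 10^-1.31 = 0.048978, K2/[H⁺] = 10^-1.95 = 0.011220
α₁ = 1/(1 + 0.048978 + 0.011220) = 1/1.0602 = 0.9432; α₂ = α₁·K2/[H⁺] = 0.01058
α₁ + 2α₂ = 0.9644
CA = 0.9644 × 5.83 = 5.62 mmol/kg

CA = 5.62 mmol/kg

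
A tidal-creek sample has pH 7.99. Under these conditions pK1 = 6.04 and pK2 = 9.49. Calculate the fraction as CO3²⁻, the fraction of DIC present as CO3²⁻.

α₂ = 1 / (1 + [H⁺]/K2 + [H⁺]²/(K1K2)) = 1 / (1 + 10^+1.50 + 10^-0.45)
   = 1 / (1 + 31.623 + 0.35481) = 1/32.978 = 0.03032

α₂ = 0.0303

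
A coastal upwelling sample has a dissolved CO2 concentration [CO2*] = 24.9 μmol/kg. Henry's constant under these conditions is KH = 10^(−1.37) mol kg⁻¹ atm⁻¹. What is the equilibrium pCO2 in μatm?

pCO2 = 584 μatm

KH = 10^(−1.37) = 4.266×10^-2 mol kg⁻¹ atm⁻¹
pCO2 = [CO2*]/KH = 24.9×10^-6 / 4.266×10^-2 = 5.84×10^-4 atm = 584 μatm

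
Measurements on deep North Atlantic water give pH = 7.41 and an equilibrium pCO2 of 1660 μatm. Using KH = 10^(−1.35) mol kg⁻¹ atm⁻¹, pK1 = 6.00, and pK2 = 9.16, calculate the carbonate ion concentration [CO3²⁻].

[CO2*] = KH · pCO2 = 10^(−1.35) × 1660×10^-6 = 7.415×10^-5 mol/kg
α₀ = 1/(1 + K1/[H⁺] + K1K2/[H⁺]²) = 1/(1 + 10^+1.41 + 10^-0.34) = 0.03682
DIC = [CO2*]/α₀ = 7.415×10^-5 / 0.03682 = 2.014 mmol/kg
[CO3²⁻] = α₂·DIC; α₂ = 0.01683, so [CO3²⁻] = 0.01683 × 2.014 = 0.0339 mmol/kg

[CO3²⁻] = 0.0339 mmol/kg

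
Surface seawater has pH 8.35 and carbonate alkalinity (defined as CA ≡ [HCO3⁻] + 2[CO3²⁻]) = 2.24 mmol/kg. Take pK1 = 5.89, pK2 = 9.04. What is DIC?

CA = [HCO3⁻] + 2[CO3²⁻] = (α₁ + 2α₂)·DIC
At pH 8.35: [H⁺]/K1 = 10^-2.46 = 0.0034674, K2/[H⁺] = 10^-0.69 = 0.20417
α₁ = 1/(1 + 0.0034674 + 0.20417) = 1/1.2076 = 0.8281; α₂ = α₁·K2/[H⁺] = 0.1691
α₁ + 2α₂ = 1.1662
DIC = CA / (α₁ + 2α₂) = 2.24 / 1.1662 = 1.92 mmol/kg

DIC = 1.92 mmol/kg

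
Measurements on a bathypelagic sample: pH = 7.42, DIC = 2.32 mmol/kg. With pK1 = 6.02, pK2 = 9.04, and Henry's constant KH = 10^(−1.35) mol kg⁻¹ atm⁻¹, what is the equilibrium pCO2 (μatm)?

α₀ = 1 / (1 + K1/[H⁺] + K1K2/[H⁺]²) = 1 / (1 + 10^+1.40 + 10^-0.22)
   = 1 / (1 + 25.119 + 0.60256) = 1/26.721 = 0.03742
[CO2*] = α₀ × DIC = 0.03742 × 2.32 = 0.08682 mmol/kg
pCO2 = [CO2*]/KH = 8.682×10^-5 / 4.467×10^-2 = 1940 μatm

pCO2 = 1940 μatm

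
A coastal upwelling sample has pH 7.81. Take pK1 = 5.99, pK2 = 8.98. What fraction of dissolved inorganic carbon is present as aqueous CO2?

α₀ = 0.0140

α₀ = 1 / (1 + K1/[H⁺] + K1K2/[H⁺]²) = 1 / (1 + 10^+1.82 + 10^+0.65)
   = 1 / (1 + 66.069 + 4.4668) = 1/71.536 = 0.01398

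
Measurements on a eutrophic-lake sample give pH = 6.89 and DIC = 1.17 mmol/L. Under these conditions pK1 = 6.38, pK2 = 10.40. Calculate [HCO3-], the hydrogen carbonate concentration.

α₁ = 1 / (1 + [H⁺]/K1 + K2/[H⁺]) = 1 / (1 + 10^-0.51 + 10^-3.51)
   = 1 / (1 + 0.30903 + 0.00030903) = 1/1.3093 = 0.7637
[HCO3⁻] = α₁ × DIC = 0.7637 × 1.17 = 0.894 mmol/L

[HCO3⁻] = 0.894 mmol/L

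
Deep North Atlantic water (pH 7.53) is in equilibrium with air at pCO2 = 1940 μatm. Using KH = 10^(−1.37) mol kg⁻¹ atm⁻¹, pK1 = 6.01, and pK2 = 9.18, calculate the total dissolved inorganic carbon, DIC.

[CO2*] = KH · pCO2 = 10^(−1.37) × 1940×10^-6 = 8.276×10^-5 mol/kg
α₀ = 1/(1 + K1/[H⁺] + K1K2/[H⁺]²) = 1/(1 + 10^+1.52 + 10^-0.13) = 0.02869
DIC = [CO2*]/α₀ = 8.276×10^-5 / 0.02869 = 2.88 mmol/kg

DIC = 2.88 mmol/kg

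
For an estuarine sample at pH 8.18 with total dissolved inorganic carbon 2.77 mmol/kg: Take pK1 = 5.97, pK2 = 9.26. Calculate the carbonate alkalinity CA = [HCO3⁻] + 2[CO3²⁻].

CA = 2.97 mmol/kg

CA = [HCO3⁻] + 2[CO3²⁻] = (α₁ + 2α₂)·DIC
At pH 8.18: [H⁺]/K1 = 10^-2.21 = 0.0061660, K2/[H⁺] = 10^-1.08 = 0.083176
α₁ = 1/(1 + 0.0061660 + 0.083176) = 1/1.0893 = 0.9180; α₂ = α₁·K2/[H⁺] = 0.07635
α₁ + 2α₂ = 1.0707
CA = 1.0707 × 2.77 = 2.97 mmol/kg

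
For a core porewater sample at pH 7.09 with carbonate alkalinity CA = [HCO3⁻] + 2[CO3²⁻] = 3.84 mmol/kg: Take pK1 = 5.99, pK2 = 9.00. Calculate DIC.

CA = [HCO3⁻] + 2[CO3²⁻] = (α₁ + 2α₂)·DIC
At pH 7.09: [H⁺]/K1 = 10^-1.10 = 0.079433, K2/[H⁺] = 10^-1.91 = 0.012303
α₁ = 1/(1 + 0.079433 + 0.012303) = 1/1.0917 = 0.9160; α₂ = α₁·K2/[H⁺] = 0.01127
α₁ + 2α₂ = 0.9385
DIC = CA / (α₁ + 2α₂) = 3.84 / 0.9385 = 4.09 mmol/kg

DIC = 4.09 mmol/kg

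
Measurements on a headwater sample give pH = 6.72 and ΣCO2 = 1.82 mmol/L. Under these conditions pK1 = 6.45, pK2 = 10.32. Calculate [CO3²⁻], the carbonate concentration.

[CO3²⁻] = 0.297 μmol/L

α₂ = 1 / (1 + [H⁺]/K2 + [H⁺]²/(K1K2)) = 1 / (1 + 10^+3.60 + 10^+3.33)
   = 1 / (1 + 3981.1 + 2138.0) = 1/6120.0 = 0.0001634
[CO3²⁻] = α₂ × DIC = 0.0001634 × 1.82 = 0.000297 mmol/L = 0.297 μmol/L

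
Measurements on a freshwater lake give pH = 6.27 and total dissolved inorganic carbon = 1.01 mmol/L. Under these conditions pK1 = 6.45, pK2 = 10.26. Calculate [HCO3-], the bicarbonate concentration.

α₁ = 1 / (1 + [H⁺]/K1 + K2/[H⁺]) = 1 / (1 + 10^+0.18 + 10^-3.99)
   = 1 / (1 + 1.5136 + 0.00010233) = 1/2.5137 = 0.3978
[HCO3⁻] = α₁ × DIC = 0.3978 × 1.01 = 0.402 mmol/L

[HCO3⁻] = 0.402 mmol/L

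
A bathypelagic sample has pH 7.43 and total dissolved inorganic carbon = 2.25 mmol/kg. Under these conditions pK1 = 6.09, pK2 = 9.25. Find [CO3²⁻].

α₂ = 1 / (1 + [H⁺]/K2 + [H⁺]²/(K1K2)) = 1 / (1 + 10^+1.82 + 10^+0.48)
   = 1 / (1 + 66.069 + 3.0200) = 1/70.089 = 0.01427
[CO3²⁻] = α₂ × DIC = 0.01427 × 2.25 = 0.0321 mmol/kg

[CO3²⁻] = 0.0321 mmol/kg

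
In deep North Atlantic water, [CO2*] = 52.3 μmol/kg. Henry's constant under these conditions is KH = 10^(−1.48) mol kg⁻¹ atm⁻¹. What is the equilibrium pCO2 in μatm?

KH = 10^(−1.48) = 3.311×10^-2 mol kg⁻¹ atm⁻¹
pCO2 = [CO2*]/KH = 52.3×10^-6 / 3.311×10^-2 = 1.58×10^-3 atm = 1580 μatm

pCO2 = 1580 μatm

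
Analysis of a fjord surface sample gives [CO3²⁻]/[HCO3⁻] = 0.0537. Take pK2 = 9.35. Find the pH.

pH = 8.08

From K2 = [H⁺][CO3²⁻]/[HCO3⁻]:  pH = pK2 + log₁₀([CO3²⁻]/[HCO3⁻])
log₁₀(0.0537) = -1.270
pH = 9.35 + (-1.270) = 8.08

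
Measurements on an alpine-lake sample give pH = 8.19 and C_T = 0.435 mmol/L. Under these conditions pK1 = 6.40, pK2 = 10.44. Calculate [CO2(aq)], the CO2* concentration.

α₀ = 1 / (1 + K1/[H⁺] + K1K2/[H⁺]²) = 1 / (1 + 10^+1.79 + 10^-0.46)
   = 1 / (1 + 61.660 + 0.34674) = 1/63.006 = 0.01587
[CO2*] = α₀ × DIC = 0.01587 × 0.435 = 0.00690 mmol/L = 6.90 μmol/L

[CO2*] = 6.90 μmol/L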